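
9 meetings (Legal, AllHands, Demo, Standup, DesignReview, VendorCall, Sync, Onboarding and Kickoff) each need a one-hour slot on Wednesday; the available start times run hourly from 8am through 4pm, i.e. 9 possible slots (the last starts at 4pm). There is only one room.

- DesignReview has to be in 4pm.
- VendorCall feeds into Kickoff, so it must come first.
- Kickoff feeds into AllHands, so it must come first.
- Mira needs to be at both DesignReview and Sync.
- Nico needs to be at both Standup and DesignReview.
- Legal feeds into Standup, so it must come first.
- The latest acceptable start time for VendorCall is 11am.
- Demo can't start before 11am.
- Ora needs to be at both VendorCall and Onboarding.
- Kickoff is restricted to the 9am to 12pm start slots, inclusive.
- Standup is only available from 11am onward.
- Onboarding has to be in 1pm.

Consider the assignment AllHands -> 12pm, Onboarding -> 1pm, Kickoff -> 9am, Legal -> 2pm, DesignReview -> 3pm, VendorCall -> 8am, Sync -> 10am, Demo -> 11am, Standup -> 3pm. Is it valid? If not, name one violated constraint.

No. Nico needs to be at both Standup and DesignReview is not satisfied.

Legal feeds into Standup, so it must come first — holds.
Onboarding has to be in 1pm — holds.
Standup is only available from 11am onward — holds.
There is only one room — violated.
Nico needs to be at both Standup and DesignReview — violated.
DesignReview has to be in 4pm — violated.
The latest acceptable start time for VendorCall is 11am — holds.
Ora needs to be at both VendorCall and Onboarding — holds.
Demo can't start before 11am — holds.
Kickoff is restricted to the 9am to 12pm start slots, inclusive — holds.
Mira needs to be at both DesignReview and Sync — holds.
VendorCall feeds into Kickoff, so it must come first — holds.
Kickoff feeds into AllHands, so it must come first — holds.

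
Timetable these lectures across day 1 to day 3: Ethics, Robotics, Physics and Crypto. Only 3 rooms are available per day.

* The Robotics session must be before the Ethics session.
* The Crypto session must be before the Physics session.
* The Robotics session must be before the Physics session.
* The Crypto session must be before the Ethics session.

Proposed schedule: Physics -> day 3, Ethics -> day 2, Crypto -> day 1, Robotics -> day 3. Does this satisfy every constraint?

Only 3 rooms are available per day — holds.
The Crypto session must be before the Ethics session — holds.
The Robotics session must be before the Physics session — violated.
The Robotics session must be before the Ethics session — violated.
The Crypto session must be before the Physics session — holds.

Invalid. The Robotics session must be before the Ethics session.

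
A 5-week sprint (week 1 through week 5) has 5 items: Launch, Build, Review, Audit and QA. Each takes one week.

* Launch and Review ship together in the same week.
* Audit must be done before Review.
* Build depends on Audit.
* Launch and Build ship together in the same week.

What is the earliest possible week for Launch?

Launch must be in the same week as Build, which can't be before week 2, so Launch is at least week 2.
Launch at week 2 is achievable: QA -> week 1; Build -> week 2; Audit -> week 1; Review -> week 2; Launch -> week 2.

week 2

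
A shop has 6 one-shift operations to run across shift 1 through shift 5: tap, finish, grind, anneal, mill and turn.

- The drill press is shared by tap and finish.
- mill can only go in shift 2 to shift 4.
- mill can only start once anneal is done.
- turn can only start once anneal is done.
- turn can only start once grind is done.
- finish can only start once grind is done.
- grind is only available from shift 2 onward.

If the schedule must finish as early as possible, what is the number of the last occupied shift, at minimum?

The precedence chain requires at least 2 distinct shifts.
Propagating the time windows through the other constraints, finish can't land before shift 3, so the schedule must run through at least shift 3.
3 works (last occupied shift: shift 3): for example tap in shift 1; mill in shift 2; grind in shift 2; turn in shift 3; finish in shift 3; anneal in shift 1.

shift 3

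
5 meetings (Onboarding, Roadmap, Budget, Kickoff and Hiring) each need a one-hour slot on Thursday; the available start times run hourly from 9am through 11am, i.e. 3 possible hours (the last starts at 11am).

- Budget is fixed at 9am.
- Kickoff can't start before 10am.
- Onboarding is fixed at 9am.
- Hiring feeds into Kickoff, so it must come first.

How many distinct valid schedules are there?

9

Splitting on Roadmap: it can be 9am (3), 10am (3), 11am (3). Listing each branch's schedules as (Onboarding, Budget, Kickoff, Hiring):
Roadmap=9am: (9am,9am,10am,9am) (9am,9am,11am,9am) (9am,9am,11am,10am) — 3.
Roadmap=10am: (9am,9am,10am,9am) (9am,9am,11am,9am) (9am,9am,11am,10am) — 3.
Roadmap=11am: (9am,9am,10am,9am) (9am,9am,11am,9am) (9am,9am,11am,10am) — 3.
Summing: 3 + 3 + 3 = 9.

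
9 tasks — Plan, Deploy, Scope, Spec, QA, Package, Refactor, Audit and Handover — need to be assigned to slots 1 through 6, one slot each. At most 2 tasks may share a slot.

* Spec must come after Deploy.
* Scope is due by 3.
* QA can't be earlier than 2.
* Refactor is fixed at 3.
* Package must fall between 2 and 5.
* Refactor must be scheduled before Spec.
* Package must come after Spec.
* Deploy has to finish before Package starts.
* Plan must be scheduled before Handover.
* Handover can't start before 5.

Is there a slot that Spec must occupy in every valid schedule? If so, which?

4

Precedence pushes Spec to at least 4; downstream work caps Spec at 4.
So Spec is pinned to 4.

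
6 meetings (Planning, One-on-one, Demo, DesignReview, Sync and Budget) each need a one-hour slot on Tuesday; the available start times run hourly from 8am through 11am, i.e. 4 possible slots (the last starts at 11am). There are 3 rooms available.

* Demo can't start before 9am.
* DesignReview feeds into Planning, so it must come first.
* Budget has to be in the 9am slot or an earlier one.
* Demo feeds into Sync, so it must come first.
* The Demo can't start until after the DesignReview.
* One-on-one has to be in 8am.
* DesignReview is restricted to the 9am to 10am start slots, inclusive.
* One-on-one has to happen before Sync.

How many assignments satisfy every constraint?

4

Enumerating: DesignReview -> 9am, Demo -> 10am, Budget -> 8am, Sync -> 11am, Planning -> 10am, One-on-one -> 8am | Demo=10am, Planning=11am, Sync=11am, One-on-one=8am, DesignReview=9am, Budget=8am | One-on-one -> 8am, Demo -> 10am, Sync -> 11am, DesignReview -> 9am, Budget -> 9am, Planning -> 10am | One-on-one=8am; Planning=11am; Budget=9am; DesignReview=9am; Demo=10am; Sync=11am.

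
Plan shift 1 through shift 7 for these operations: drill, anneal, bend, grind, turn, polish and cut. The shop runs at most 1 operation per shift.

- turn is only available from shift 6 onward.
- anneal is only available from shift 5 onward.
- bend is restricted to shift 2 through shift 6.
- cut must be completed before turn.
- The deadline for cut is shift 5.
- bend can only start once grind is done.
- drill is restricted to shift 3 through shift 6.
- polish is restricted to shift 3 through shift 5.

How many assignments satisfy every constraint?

Splitting on drill: it can be shift 3 (14), shift 4 (14), shift 5 (12), shift 6 (6). Listing each branch's schedules as (anneal, bend, grind, turn, polish, cut) by shift number:
drill=shift 3: (5,6,1,7,4,2) (5,6,2,7,4,1) (6,2,1,7,4,5) (6,2,1,7,5,4) (6,4,1,7,5,2) (6,4,2,7,5,1) (6,5,1,7,4,2) (6,5,2,7,4,1) (7,2,1,6,4,5) (7,2,1,6,5,4) (7,4,1,6,5,2) (7,4,2,6,5,1) (7,5,1,6,4,2) (7,5,2,6,4,1) — 14.
drill=shift 4: (5,6,1,7,3,2) (5,6,2,7,3,1) (6,2,1,7,3,5) (6,2,1,7,5,3) (6,3,1,7,5,2) (6,3,2,7,5,1) (6,5,1,7,3,2) (6,5,2,7,3,1) (7,2,1,6,3,5) (7,2,1,6,5,3) (7,3,1,6,5,2) (7,3,2,6,5,1) (7,5,1,6,3,2) (7,5,2,6,3,1) — 14.
drill=shift 5: (6,2,1,7,3,4) (6,2,1,7,4,3) (6,3,1,7,4,2) (6,3,2,7,4,1) (6,4,1,7,3,2) (6,4,2,7,3,1) (7,2,1,6,3,4) (7,2,1,6,4,3) (7,3,1,6,4,2) (7,3,2,6,4,1) (7,4,1,6,3,2) (7,4,2,6,3,1) — 12.
drill=shift 6: (5,2,1,7,3,4) (5,2,1,7,4,3) (5,3,1,7,4,2) (5,3,2,7,4,1) (5,4,1,7,3,2) (5,4,2,7,3,1) — 6.
Summing: 14 + 14 + 12 + 6 = 46.

46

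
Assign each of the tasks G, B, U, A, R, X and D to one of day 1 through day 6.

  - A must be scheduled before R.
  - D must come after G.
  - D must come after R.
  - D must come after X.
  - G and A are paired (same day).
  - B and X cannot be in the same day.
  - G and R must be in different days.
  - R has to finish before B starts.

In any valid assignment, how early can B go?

day 3

Precedence pushes B to at least day 3.
B at day 3 is achievable: G -> day 1, A -> day 1, B -> day 3, D -> day 3, U -> day 1, R -> day 2, X -> day 1.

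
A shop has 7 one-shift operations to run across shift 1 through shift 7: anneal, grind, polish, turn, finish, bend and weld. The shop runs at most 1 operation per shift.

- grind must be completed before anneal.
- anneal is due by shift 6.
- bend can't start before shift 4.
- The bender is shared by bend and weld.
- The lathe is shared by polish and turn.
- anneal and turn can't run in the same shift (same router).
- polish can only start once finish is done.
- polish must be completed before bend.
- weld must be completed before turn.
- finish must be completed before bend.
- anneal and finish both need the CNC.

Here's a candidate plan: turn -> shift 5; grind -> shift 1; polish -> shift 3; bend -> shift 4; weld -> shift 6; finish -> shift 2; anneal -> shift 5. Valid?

finish must be completed before bend — holds.
polish can only start once finish is done — holds.
bend can't start before shift 4 — holds.
polish must be completed before bend — holds.
anneal is due by shift 6 — holds.
anneal and turn can't run in the same shift (same router) — violated.
The shop runs at most 1 operation per shift — violated.
weld must be completed before turn — violated.
The bender is shared by bend and weld — holds.
grind must be completed before anneal — holds.
The lathe is shared by polish and turn — holds.
anneal and finish both need the CNC — holds.

No. The shop runs at most 1 operation per shift is not satisfied.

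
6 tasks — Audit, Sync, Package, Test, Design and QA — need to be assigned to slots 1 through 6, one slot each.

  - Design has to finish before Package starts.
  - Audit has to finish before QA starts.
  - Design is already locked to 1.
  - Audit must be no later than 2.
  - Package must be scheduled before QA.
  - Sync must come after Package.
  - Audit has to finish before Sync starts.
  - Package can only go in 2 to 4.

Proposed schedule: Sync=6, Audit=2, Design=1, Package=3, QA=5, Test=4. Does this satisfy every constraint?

Yes, all constraints hold

Package can only go in 2 to 4 — holds.
Design has to finish before Package starts — holds.
Audit must be no later than 2 — holds.
Package must be scheduled before QA — holds.
Audit has to finish before QA starts — holds.
Sync must come after Package — holds.
Design is already locked to 1 — holds.
Audit has to finish before Sync starts — holds.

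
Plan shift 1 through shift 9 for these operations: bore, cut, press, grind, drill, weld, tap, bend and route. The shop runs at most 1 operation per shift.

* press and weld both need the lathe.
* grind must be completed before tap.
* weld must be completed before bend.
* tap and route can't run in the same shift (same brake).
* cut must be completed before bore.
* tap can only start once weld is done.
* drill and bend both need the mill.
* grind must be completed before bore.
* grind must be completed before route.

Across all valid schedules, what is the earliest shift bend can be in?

shift 2

Precedence pushes bend to at least shift 2.
bend at shift 2 is achievable: drill in shift 9; grind in shift 3; route in shift 7; press in shift 8; tap in shift 6; bend in shift 2; bore in shift 5; cut in shift 4; weld in shift 1.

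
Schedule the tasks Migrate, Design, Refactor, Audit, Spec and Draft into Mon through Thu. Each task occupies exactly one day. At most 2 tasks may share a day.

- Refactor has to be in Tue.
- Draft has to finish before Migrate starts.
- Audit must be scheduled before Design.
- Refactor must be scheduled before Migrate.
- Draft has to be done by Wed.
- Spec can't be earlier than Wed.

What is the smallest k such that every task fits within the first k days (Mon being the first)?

3 days

The precedence chain requires at least 2 distinct days.
With at most 2 per day and 6 tasks, at least 3 days are needed.
Spec can't be placed before Wed — that is day 3 counting from Mon — so the schedule must run through at least 3 days.
3 works (last occupied day: Wed): for example Design=Tue; Draft=Mon; Spec=Wed; Audit=Mon; Migrate=Wed; Refactor=Tue.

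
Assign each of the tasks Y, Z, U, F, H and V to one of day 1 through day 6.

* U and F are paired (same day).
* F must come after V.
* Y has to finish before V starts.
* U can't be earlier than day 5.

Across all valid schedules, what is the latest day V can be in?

Precedence pushes V to at least day 2; downstream work caps V at day 5.
V at day 5 is achievable: V -> day 5, H -> day 1, Y -> day 1, U -> day 6, F -> day 6, Z -> day 1.

day 5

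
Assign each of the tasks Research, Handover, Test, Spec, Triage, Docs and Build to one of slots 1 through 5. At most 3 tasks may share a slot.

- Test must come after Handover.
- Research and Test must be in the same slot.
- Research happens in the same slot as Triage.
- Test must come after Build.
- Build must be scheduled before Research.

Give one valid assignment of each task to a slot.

Triage -> 2, Docs -> 3, Build -> 1, Test -> 2, Research -> 2, Spec -> 1, Handover -> 1

Checking: Build(1) before Test(2); Handover(1) before Test(2); Build(1) before Research(2); Research = Test = 2; Research = Triage = 2; max 3 per slot (cap 3).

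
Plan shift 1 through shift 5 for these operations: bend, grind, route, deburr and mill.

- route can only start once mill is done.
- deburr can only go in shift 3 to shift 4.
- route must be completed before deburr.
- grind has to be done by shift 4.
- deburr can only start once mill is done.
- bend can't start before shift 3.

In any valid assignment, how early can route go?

Precedence pushes route to at least shift 2; downstream work caps route at shift 3.
route at shift 2 is achievable: grind -> shift 1; mill -> shift 1; deburr -> shift 3; route -> shift 2; bend -> shift 3.

shift 2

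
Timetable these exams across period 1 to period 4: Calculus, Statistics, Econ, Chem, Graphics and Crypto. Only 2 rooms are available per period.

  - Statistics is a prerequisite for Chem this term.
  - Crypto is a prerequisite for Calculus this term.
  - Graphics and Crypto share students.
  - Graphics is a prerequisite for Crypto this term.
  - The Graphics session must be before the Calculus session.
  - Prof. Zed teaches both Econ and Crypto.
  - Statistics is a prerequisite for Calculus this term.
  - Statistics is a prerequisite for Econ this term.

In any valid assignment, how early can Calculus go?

Precedence pushes Calculus to at least period 3.
Calculus at period 3 is achievable: Statistics=period 1; Econ=period 3; Graphics=period 1; Calculus=period 3; Crypto=period 2; Chem=period 2.

period 3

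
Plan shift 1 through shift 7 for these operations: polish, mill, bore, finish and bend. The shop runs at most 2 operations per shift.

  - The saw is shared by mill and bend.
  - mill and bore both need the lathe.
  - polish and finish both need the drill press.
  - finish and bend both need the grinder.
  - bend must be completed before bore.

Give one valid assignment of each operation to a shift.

mill in shift 3, bore in shift 2, polish in shift 1, finish in shift 2, bend in shift 1

Checking: bend(shift 1) before bore(shift 2); mill(shift 3) != bore(shift 2); polish(shift 1) != finish(shift 2); finish(shift 2) != bend(shift 1); mill(shift 3) != bend(shift 1); max 2 per shift (cap 2).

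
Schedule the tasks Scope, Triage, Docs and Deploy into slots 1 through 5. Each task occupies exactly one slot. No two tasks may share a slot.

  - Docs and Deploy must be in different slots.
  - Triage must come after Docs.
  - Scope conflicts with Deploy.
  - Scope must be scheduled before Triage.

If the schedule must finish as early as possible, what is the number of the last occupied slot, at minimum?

The precedence chain requires at least 2 distinct slots.
With at most 1 per slot and 4 tasks, at least 4 slots are needed.
4 works (last occupied slot: 4): for example Docs in 2, Triage in 3, Deploy in 4, Scope in 1.

slot 4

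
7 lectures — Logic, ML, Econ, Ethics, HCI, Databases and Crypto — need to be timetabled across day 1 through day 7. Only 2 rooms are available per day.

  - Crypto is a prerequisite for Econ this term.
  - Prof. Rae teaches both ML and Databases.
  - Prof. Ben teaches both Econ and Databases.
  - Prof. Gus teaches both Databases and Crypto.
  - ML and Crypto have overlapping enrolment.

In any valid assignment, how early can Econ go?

Precedence pushes Econ to at least day 2.
Econ at day 2 is achievable: Crypto -> day 1; HCI -> day 3; Databases -> day 4; Logic -> day 1; ML -> day 2; Econ -> day 2; Ethics -> day 3.

day 2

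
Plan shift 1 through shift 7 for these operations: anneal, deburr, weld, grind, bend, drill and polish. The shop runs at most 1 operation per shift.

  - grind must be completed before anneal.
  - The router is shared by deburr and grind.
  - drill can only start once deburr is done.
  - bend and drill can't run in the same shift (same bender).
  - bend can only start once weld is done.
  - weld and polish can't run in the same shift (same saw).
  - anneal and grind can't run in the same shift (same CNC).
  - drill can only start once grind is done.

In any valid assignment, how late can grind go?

shift 5

Downstream work caps grind at shift 6.
grind at shift 5 is achievable: deburr=shift 1; polish=shift 4; grind=shift 5; anneal=shift 7; bend=shift 3; weld=shift 2; drill=shift 6.
Nothing later works — the conflict and capacity constraints rule out every shift after shift 5.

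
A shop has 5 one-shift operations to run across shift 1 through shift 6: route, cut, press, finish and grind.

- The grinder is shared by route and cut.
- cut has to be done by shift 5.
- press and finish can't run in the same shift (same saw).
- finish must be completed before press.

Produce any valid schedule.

route -> shift 2, cut -> shift 1, press -> shift 2, finish -> shift 1, grind -> shift 1

Checking: finish(shift 1) before press(shift 2); press(shift 2) != finish(shift 1); route(shift 2) != cut(shift 1); cut=shift 1 in [shift 1,shift 5].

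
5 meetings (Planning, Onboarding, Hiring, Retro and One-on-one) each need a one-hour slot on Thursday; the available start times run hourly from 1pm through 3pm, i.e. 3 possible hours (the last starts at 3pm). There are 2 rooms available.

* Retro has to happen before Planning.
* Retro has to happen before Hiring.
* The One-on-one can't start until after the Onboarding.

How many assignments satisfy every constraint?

Splitting on Planning: it can be 2pm (4), 3pm (5). Listing each branch's schedules as (Onboarding, Hiring, Retro, One-on-one):
Planning=2pm: (1pm,2pm,1pm,3pm) (1pm,3pm,1pm,2pm) (1pm,3pm,1pm,3pm) (2pm,3pm,1pm,3pm) — 4.
Planning=3pm: (1pm,2pm,1pm,2pm) (1pm,2pm,1pm,3pm) (1pm,3pm,1pm,2pm) (1pm,3pm,2pm,2pm) (2pm,2pm,1pm,3pm) — 5.
Summing: 4 + 5 = 9.

9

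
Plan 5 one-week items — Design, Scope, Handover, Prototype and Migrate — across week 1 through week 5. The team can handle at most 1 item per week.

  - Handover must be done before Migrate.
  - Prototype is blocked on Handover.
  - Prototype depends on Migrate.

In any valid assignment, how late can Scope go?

week 5

Scope at week 5 is achievable: Migrate in week 2; Scope in week 5; Prototype in week 3; Handover in week 1; Design in week 4.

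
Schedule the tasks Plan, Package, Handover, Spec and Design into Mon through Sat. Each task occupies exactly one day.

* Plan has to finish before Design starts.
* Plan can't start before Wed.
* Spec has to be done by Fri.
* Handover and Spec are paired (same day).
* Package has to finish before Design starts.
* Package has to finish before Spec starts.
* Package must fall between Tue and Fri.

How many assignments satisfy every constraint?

Splitting on Plan: it can be Wed (17), Thu (12), Fri (6). Listing each branch's schedules as (Package, Handover, Spec, Design):
Plan=Wed: (Tue,Wed,Wed,Thu) (Tue,Wed,Wed,Fri) (Tue,Wed,Wed,Sat) (Tue,Thu,Thu,Thu) (Tue,Thu,Thu,Fri) (Tue,Thu,Thu,Sat) (Tue,Fri,Fri,Thu) (Tue,Fri,Fri,Fri) (Tue,Fri,Fri,Sat) (Wed,Thu,Thu,Thu) (Wed,Thu,Thu,Fri) (Wed,Thu,Thu,Sat) (Wed,Fri,Fri,Thu) (Wed,Fri,Fri,Fri) (Wed,Fri,Fri,Sat) (Thu,Fri,Fri,Fri) (Thu,Fri,Fri,Sat) — 17.
Plan=Thu: (Tue,Wed,Wed,Fri) (Tue,Wed,Wed,Sat) (Tue,Thu,Thu,Fri) (Tue,Thu,Thu,Sat) (Tue,Fri,Fri,Fri) (Tue,Fri,Fri,Sat) (Wed,Thu,Thu,Fri) (Wed,Thu,Thu,Sat) (Wed,Fri,Fri,Fri) (Wed,Fri,Fri,Sat) (Thu,Fri,Fri,Fri) (Thu,Fri,Fri,Sat) — 12.
Plan=Fri: (Tue,Wed,Wed,Sat) (Tue,Thu,Thu,Sat) (Tue,Fri,Fri,Sat) (Wed,Thu,Thu,Sat) (Wed,Fri,Fri,Sat) (Thu,Fri,Fri,Sat) — 6.
Summing: 17 + 12 + 6 = 35.

35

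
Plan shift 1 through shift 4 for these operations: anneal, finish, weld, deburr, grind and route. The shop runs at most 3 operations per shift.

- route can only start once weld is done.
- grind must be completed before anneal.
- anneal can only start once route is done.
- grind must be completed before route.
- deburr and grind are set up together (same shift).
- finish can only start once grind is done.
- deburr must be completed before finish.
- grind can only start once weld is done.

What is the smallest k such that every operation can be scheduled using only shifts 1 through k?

4

The precedence chain requires at least 4 distinct shifts.
With at most 3 per shift and 6 operations, at least 2 shifts are needed.
4 works (last occupied shift: shift 4): for example finish in shift 3; anneal in shift 4; route in shift 3; weld in shift 1; grind in shift 2; deburr in shift 2.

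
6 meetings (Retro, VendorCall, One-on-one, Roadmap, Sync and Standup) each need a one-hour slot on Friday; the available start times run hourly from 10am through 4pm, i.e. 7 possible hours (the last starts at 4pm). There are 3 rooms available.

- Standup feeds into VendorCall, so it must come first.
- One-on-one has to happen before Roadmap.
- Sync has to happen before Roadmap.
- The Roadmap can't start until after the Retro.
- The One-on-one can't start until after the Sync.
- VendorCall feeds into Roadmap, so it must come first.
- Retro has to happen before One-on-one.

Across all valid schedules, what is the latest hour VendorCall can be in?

Precedence pushes VendorCall to at least 11am; downstream work caps VendorCall at 3pm.
VendorCall at 3pm is achievable: Retro -> 10am, VendorCall -> 3pm, One-on-one -> 11am, Standup -> 10am, Sync -> 10am, Roadmap -> 4pm.

3pm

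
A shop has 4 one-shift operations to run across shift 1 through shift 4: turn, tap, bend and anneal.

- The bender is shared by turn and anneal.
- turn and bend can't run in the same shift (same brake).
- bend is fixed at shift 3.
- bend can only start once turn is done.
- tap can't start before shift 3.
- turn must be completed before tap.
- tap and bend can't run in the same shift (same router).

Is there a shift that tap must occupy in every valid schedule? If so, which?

shift 4

tap's window is shift 3–shift 4.
bend is fixed at shift 3, and tap can't share a shift with bend.
So tap must be shift 4.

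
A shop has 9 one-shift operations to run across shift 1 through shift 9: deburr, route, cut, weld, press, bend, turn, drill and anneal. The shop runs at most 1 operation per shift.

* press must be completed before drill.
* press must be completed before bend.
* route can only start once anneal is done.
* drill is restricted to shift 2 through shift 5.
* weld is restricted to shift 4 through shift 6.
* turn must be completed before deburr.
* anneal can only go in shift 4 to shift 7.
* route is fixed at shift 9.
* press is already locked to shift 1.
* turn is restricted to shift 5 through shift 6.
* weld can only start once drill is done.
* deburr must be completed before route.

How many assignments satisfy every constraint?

56

Splitting on deburr: it can be shift 6 (4), shift 7 (16), shift 8 (36). Listing each branch's schedules as (route, cut, weld, press, bend, turn, drill, anneal) by shift number:
deburr=shift 6: (9,2,4,1,8,5,3,7) (9,3,4,1,8,5,2,7) (9,8,4,1,2,5,3,7) (9,8,4,1,3,5,2,7) — 4.
deburr=shift 7: (9,2,4,1,8,5,3,6) (9,2,4,1,8,6,3,5) (9,2,5,1,8,6,3,4) (9,2,6,1,8,5,3,4) (9,3,4,1,8,5,2,6) (9,3,4,1,8,6,2,5) (9,3,5,1,8,6,2,4) (9,3,6,1,8,5,2,4) (9,8,4,1,2,5,3,6) (9,8,4,1,2,6,3,5) (9,8,4,1,3,5,2,6) (9,8,4,1,3,6,2,5) (9,8,5,1,2,6,3,4) (9,8,5,1,3,6,2,4) (9,8,6,1,2,5,3,4) (9,8,6,1,3,5,2,4) — 16.
deburr=shift 8: (9,2,4,1,5,6,3,7) (9,2,4,1,6,5,3,7) (9,2,4,1,7,5,3,6) (9,2,4,1,7,6,3,5) (9,2,5,1,3,6,4,7) (9,2,5,1,4,6,3,7) (9,2,5,1,7,6,3,4) (9,2,6,1,3,5,4,7) (9,2,6,1,4,5,3,7) (9,2,6,1,7,5,3,4) (9,3,4,1,5,6,2,7) (9,3,4,1,6,5,2,7) (9,3,4,1,7,5,2,6) (9,3,4,1,7,6,2,5) (9,3,5,1,2,6,4,7) (9,3,5,1,4,6,2,7) (9,3,5,1,7,6,2,4) (9,3,6,1,2,5,4,7) (9,3,6,1,4,5,2,7) (9,3,6,1,7,5,2,4) (9,4,5,1,2,6,3,7) (9,4,5,1,3,6,2,7) (9,4,6,1,2,5,3,7) (9,4,6,1,3,5,2,7) (9,5,4,1,2,6,3,7) (9,5,4,1,3,6,2,7) (9,6,4,1,2,5,3,7) (9,6,4,1,3,5,2,7) (9,7,4,1,2,5,3,6) (9,7,4,1,2,6,3,5) (9,7,4,1,3,5,2,6) (9,7,4,1,3,6,2,5) (9,7,5,1,2,6,3,4) (9,7,5,1,3,6,2,4) (9,7,6,1,2,5,3,4) (9,7,6,1,3,5,2,4) — 36.
Summing: 4 + 16 + 36 = 56.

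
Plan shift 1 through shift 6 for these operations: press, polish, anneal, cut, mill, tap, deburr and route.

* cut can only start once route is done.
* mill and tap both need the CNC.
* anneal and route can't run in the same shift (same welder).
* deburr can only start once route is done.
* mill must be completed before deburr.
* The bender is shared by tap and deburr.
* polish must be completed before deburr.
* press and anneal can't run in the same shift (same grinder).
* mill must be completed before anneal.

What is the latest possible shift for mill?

Downstream work caps mill at shift 5.
mill at shift 5 is achievable: anneal -> shift 6, deburr -> shift 6, mill -> shift 5, press -> shift 1, tap -> shift 1, route -> shift 1, cut -> shift 2, polish -> shift 1.

shift 5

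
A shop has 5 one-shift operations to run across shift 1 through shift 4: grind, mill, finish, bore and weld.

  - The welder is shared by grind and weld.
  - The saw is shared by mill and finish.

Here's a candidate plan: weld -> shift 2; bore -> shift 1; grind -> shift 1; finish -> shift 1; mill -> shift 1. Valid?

No — it violates: The saw is shared by mill and finish

The saw is shared by mill and finish — violated.
The welder is shared by grind and weld — holds.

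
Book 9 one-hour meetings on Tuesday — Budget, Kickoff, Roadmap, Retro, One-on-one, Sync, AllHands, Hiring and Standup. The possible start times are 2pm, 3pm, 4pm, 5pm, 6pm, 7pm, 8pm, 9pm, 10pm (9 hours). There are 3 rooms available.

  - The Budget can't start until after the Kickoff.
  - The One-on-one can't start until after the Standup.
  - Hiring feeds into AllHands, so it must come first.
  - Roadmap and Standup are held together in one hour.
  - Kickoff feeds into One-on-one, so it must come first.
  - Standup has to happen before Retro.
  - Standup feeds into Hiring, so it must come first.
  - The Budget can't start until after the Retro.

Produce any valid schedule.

Roadmap in 2pm, AllHands in 4pm, Standup in 2pm, Hiring in 3pm, Budget in 4pm, One-on-one in 3pm, Sync in 4pm, Retro in 3pm, Kickoff in 2pm

Checking: Kickoff(2pm) before Budget(4pm); Kickoff(2pm) before One-on-one(3pm); Hiring(3pm) before AllHands(4pm); Retro(3pm) before Budget(4pm); Standup(2pm) before One-on-one(3pm); Standup(2pm) before Hiring(3pm); Standup(2pm) before Retro(3pm); Roadmap = Standup = 2pm; max 3 per hour (cap 3).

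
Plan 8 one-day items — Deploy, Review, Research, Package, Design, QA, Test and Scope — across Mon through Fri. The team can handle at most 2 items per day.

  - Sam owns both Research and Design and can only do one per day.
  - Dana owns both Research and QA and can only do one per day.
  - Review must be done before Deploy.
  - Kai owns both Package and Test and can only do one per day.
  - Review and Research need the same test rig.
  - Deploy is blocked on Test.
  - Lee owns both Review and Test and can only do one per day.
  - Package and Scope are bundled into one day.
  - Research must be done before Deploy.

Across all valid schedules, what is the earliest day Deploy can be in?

Wed

Precedence pushes Deploy to at least Tue.
Deploy at Wed is achievable: Review in Mon; QA in Wed; Package in Thu; Test in Tue; Scope in Thu; Deploy in Wed; Research in Tue; Design in Mon.
Nothing earlier works — the conflict and capacity constraints rule out every day before Wed.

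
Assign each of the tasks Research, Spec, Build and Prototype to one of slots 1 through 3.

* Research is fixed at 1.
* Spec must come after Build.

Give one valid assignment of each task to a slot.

Research -> 1, Build -> 1, Prototype -> 1, Spec -> 2

Checking: Build(1) before Spec(2); Research=1 in [1,1].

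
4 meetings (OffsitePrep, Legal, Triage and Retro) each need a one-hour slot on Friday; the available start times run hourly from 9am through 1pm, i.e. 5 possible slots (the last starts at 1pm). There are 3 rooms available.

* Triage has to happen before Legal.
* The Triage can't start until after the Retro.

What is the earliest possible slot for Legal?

11am

Precedence pushes Legal to at least 11am.
Legal at 11am is achievable: Triage=10am; Legal=11am; OffsitePrep=9am; Retro=9am.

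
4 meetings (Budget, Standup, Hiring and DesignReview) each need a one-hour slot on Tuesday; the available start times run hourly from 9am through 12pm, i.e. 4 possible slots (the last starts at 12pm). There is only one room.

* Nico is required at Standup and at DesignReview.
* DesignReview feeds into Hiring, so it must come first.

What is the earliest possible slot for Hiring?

Precedence pushes Hiring to at least 10am.
Hiring at 10am is achievable: DesignReview in 9am; Budget in 11am; Hiring in 10am; Standup in 12pm.

10am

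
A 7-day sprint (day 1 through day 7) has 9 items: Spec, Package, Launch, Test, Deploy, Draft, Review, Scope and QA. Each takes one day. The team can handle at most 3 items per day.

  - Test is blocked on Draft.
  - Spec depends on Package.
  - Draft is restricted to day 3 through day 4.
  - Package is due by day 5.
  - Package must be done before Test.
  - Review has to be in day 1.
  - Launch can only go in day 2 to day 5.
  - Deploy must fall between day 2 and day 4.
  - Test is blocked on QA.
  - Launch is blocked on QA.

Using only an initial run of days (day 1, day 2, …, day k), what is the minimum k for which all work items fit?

4 days

The precedence chain requires at least 2 distinct days.
With at most 3 per day and 9 work items, at least 3 days are needed.
Propagating the time windows through the other constraints, Test can't land before day 4, so the schedule must run through at least day 4.
4 works (last occupied day: day 4): for example Review -> day 1; Package -> day 1; Deploy -> day 2; Launch -> day 2; Scope -> day 3; Draft -> day 3; QA -> day 1; Spec -> day 2; Test -> day 4.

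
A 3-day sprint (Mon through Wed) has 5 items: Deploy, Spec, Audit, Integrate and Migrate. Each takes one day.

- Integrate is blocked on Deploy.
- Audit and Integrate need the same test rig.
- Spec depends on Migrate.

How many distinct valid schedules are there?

Splitting on Deploy: it can be Mon (12), Tue (6). Listing each branch's schedules as (Spec, Audit, Integrate, Migrate):
Deploy=Mon: (Tue,Mon,Tue,Mon) (Tue,Mon,Wed,Mon) (Tue,Tue,Wed,Mon) (Tue,Wed,Tue,Mon) (Wed,Mon,Tue,Mon) (Wed,Mon,Tue,Tue) (Wed,Mon,Wed,Mon) (Wed,Mon,Wed,Tue) (Wed,Tue,Wed,Mon) (Wed,Tue,Wed,Tue) (Wed,Wed,Tue,Mon) (Wed,Wed,Tue,Tue) — 12.
Deploy=Tue: (Tue,Mon,Wed,Mon) (Tue,Tue,Wed,Mon) (Wed,Mon,Wed,Mon) (Wed,Mon,Wed,Tue) (Wed,Tue,Wed,Mon) (Wed,Tue,Wed,Tue) — 6.
Summing: 12 + 6 = 18.

18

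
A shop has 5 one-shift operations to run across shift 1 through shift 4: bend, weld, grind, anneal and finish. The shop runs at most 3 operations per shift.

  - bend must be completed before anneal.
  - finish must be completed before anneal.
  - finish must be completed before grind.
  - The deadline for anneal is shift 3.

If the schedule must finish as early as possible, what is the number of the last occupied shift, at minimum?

shift 2

The precedence chain requires at least 2 distinct shifts.
With at most 3 per shift and 5 operations, at least 2 shifts are needed.
2 works (last occupied shift: shift 2): for example weld=shift 1, bend=shift 1, grind=shift 2, finish=shift 1, anneal=shift 2.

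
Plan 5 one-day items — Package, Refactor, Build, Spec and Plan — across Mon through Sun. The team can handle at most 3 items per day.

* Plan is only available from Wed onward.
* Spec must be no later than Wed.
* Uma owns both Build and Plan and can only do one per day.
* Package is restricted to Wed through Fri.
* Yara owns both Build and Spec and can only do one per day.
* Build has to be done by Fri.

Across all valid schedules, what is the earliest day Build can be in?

Build's own window allows nothing later than Fri.
Build at Mon is achievable: Package in Wed, Build in Mon, Spec in Tue, Refactor in Mon, Plan in Wed.

Mon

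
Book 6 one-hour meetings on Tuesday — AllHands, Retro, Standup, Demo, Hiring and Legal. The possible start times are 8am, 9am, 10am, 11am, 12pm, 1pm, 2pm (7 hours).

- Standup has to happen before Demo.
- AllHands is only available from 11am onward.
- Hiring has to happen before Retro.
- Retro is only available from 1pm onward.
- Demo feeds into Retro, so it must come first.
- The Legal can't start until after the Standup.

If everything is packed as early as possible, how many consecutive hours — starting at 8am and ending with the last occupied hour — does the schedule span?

6 hours

The precedence chain requires at least 3 distinct hours.
Retro can't be placed before 1pm — that is hour 6 counting from 8am — so the schedule must run through at least 6 hours.
6 works (last occupied hour: 1pm): for example Legal=9am; Retro=1pm; Hiring=8am; Standup=8am; Demo=9am; AllHands=11am.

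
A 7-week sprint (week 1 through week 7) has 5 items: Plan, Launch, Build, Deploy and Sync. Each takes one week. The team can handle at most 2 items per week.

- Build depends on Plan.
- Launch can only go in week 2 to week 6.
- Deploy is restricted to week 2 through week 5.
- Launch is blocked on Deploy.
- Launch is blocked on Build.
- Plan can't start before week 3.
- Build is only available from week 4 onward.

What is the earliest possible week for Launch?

Launch is available from week 2; precedence pushes Launch to at least week 5; Launch's own window allows nothing later than week 6.
Launch at week 5 is achievable: Sync=week 1; Plan=week 3; Deploy=week 2; Launch=week 5; Build=week 4.

week 5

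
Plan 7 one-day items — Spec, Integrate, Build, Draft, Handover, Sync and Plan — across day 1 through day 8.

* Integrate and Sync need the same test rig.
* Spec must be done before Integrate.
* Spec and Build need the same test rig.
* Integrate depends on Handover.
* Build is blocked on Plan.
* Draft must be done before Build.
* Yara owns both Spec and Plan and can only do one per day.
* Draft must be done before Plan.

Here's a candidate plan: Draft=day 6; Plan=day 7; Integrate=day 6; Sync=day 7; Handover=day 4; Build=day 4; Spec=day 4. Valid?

Integrate depends on Handover — holds.
Draft must be done before Plan — holds.
Spec must be done before Integrate — holds.
Integrate and Sync need the same test rig — holds.
Draft must be done before Build — violated.
Spec and Build need the same test rig — violated.
Yara owns both Spec and Plan and can only do one per day — holds.
Build is blocked on Plan — violated.

No — it violates: Spec and Build need the same test rig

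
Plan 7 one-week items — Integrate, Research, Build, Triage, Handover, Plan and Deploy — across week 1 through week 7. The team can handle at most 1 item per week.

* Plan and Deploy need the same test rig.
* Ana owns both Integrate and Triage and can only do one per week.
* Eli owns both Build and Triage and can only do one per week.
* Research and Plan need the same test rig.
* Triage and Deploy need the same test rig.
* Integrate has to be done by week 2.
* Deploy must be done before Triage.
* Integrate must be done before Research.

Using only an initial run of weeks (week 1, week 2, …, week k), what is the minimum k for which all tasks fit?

7

The precedence chain requires at least 2 distinct weeks.
With at most 1 per week and 7 tasks, at least 7 weeks are needed.
7 works (last occupied week: week 7): for example Integrate -> week 1; Triage -> week 4; Deploy -> week 3; Research -> week 2; Plan -> week 7; Build -> week 5; Handover -> week 6.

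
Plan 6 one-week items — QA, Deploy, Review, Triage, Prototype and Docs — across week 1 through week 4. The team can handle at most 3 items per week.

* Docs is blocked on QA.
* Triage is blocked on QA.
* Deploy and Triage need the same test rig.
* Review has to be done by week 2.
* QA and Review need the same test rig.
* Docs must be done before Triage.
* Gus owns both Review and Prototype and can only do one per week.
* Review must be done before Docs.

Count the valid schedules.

18

Splitting on QA: it can be week 1 (9), week 2 (9). Listing each branch's schedules as (Deploy, Review, Triage, Prototype, Docs) by week number:
QA=week 1: (1,2,4,1,3) (1,2,4,3,3) (1,2,4,4,3) (2,2,4,1,3) (2,2,4,3,3) (2,2,4,4,3) (3,2,4,1,3) (3,2,4,3,3) (3,2,4,4,3) — 9.
QA=week 2: (1,1,4,2,3) (1,1,4,3,3) (1,1,4,4,3) (2,1,4,2,3) (2,1,4,3,3) (2,1,4,4,3) (3,1,4,2,3) (3,1,4,3,3) (3,1,4,4,3) — 9.
Summing: 9 + 9 = 18.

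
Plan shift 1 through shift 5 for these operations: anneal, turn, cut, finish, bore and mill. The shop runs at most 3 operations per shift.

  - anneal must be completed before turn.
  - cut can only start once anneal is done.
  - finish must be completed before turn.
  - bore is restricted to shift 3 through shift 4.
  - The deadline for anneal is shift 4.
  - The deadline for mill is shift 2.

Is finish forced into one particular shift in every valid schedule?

No

finish can be shift 1 (e.g. cut in shift 2, finish in shift 1, turn in shift 2, mill in shift 1, bore in shift 3, anneal in shift 1) or shift 2 (e.g. cut=shift 2; bore=shift 3; anneal=shift 1; turn=shift 3; mill=shift 1; finish=shift 2).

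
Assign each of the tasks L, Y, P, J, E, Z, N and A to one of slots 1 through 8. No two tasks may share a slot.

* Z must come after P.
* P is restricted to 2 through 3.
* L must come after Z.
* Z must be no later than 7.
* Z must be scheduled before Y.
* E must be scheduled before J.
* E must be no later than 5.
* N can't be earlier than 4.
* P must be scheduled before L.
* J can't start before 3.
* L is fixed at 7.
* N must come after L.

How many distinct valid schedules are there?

24

Splitting on Y: it can be 4 (3), 5 (8), 6 (13). Listing each branch's schedules as (L, P, J, E, Z, N, A):
Y=4: (7,2,5,1,3,8,6) (7,2,6,1,3,8,5) (7,2,6,5,3,8,1) — 3.
Y=5: (7,2,3,1,4,8,6) (7,2,4,1,3,8,6) (7,2,6,1,3,8,4) (7,2,6,1,4,8,3) (7,2,6,3,4,8,1) (7,2,6,4,3,8,1) (7,3,6,1,4,8,2) (7,3,6,2,4,8,1) — 8.
Y=6: (7,2,3,1,4,8,5) (7,2,3,1,5,8,4) (7,2,4,1,3,8,5) (7,2,4,1,5,8,3) (7,2,4,3,5,8,1) (7,2,5,1,3,8,4) (7,2,5,1,4,8,3) (7,2,5,3,4,8,1) (7,2,5,4,3,8,1) (7,3,4,1,5,8,2) (7,3,4,2,5,8,1) (7,3,5,1,4,8,2) (7,3,5,2,4,8,1) — 13.
Summing: 3 + 8 + 13 = 24.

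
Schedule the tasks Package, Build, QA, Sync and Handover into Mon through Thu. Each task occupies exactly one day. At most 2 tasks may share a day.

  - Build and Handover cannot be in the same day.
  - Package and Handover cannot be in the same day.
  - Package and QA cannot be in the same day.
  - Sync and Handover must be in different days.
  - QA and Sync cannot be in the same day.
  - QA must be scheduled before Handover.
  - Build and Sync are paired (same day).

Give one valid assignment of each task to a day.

Sync in Thu; Build in Thu; QA in Mon; Package in Wed; Handover in Tue

Checking: QA(Mon) before Handover(Tue); QA(Mon) != Sync(Thu); Package(Wed) != Handover(Tue); Package(Wed) != QA(Mon); Build(Thu) != Handover(Tue); Sync(Thu) != Handover(Tue); Build = Sync = Thu; max 2 per day (cap 2).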